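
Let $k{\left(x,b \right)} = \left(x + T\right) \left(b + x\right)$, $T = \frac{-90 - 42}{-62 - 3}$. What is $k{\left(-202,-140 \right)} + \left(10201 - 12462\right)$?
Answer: $\frac{4298351}{65} \approx 66129.0$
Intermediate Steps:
$T = \frac{132}{65}$ ($T = - \frac{132}{-65} = \left(-132\right) \left(- \frac{1}{65}\right) = \frac{132}{65} \approx 2.0308$)
$k{\left(x,b \right)} = \left(\frac{132}{65} + x\right) \left(b + x\right)$ ($k{\left(x,b \right)} = \left(x + \frac{132}{65}\right) \left(b + x\right) = \left(\frac{132}{65} + x\right) \left(b + x\right)$)
$k{\left(-202,-140 \right)} + \left(10201 - 12462\right) = \left(\left(-202\right)^{2} + \frac{132}{65} \left(-140\right) + \frac{132}{65} \left(-202\right) - -28280\right) + \left(10201 - 12462\right) = \left(40804 - \frac{3696}{13} - \frac{26664}{65} + 28280\right) + \left(10201 - 12462\right) = \frac{4445316}{65} - 2261 = \frac{4298351}{65}$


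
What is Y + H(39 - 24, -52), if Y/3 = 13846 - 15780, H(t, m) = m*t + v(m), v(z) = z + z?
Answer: -6686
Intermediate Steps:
v(z) = 2*z
H(t, m) = 2*m + m*t (H(t, m) = m*t + 2*m = 2*m + m*t)
Y = -5802 (Y = 3*(13846 - 15780) = 3*(-1934) = -5802)
Y + H(39 - 24, -52) = -5802 - 52*(2 + (39 - 24)) = -5802 - 52*(2 + 15) = -5802 - 52*17 = -5802 - 884 = -6686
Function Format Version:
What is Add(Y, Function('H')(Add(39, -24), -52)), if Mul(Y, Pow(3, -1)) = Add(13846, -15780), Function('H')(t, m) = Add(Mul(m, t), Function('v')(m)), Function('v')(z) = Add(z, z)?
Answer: -6686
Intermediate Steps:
Function('v')(z) = Mul(2, z)
Function('H')(t, m) = Add(Mul(2, m), Mul(m, t)) (Function('H')(t, m) = Add(Mul(m, t), Mul(2, m)) = Add(Mul(2, m), Mul(m, t)))
Y = -5802 (Y = Mul(3, Add(13846, -15780)) = Mul(3, -1934) = -5802)
Add(Y, Function('H')(Add(39, -24), -52)) = Add(-5802, Mul(-52, Add(2, Add(39, -24)))) = Add(-5802, Mul(-52, Add(2, 15))) = Add(-5802, Mul(-52, 17)) = Add(-5802, -884) = -6686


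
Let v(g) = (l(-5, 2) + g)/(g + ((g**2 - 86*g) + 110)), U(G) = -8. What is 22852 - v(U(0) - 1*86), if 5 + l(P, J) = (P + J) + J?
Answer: 96755393/4234 ≈ 22852.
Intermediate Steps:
l(P, J) = -5 + P + 2*J (l(P, J) = -5 + ((P + J) + J) = -5 + ((J + P) + J) = -5 + (P + 2*J) = -5 + P + 2*J)
v(g) = (-6 + g)/(110 + g**2 - 85*g) (v(g) = ((-5 - 5 + 2*2) + g)/(g + ((g**2 - 86*g) + 110)) = ((-5 - 5 + 4) + g)/(g + (110 + g**2 - 86*g)) = (-6 + g)/(110 + g**2 - 85*g))
22852 - v(U(0) - 1*86) = 22852 - (-6 + (-8 - 1*86))/(110 + (-8 - 1*86)**2 - 85*(-8 - 1*86)) = 22852 - (-6 + (-8 - 86))/(110 + (-8 - 86)**2 - 85*(-8 - 86)) = 22852 - (-6 - 94)/(110 + (-94)**2 - 85*(-94)) = 22852 - (-100)/(110 + 8836 + 7990) = 22852 - (-100)/16936 = 22852 - 1*(-25/4234) = 22852 + 25/4234 = 96755393/4234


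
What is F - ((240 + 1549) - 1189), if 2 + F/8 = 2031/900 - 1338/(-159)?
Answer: -2109238/3975 ≈ -530.63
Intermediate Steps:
F = 275762/3975 (F = -16 + 8*(2031/900 - 1338/(-159)) = -16 + 8*(2031*(1/900) - 1338*(-1/159)) = -16 + 8*(677/300 + 446/53) = -16 + 8*(169681/15900) = -16 + 339362/3975 = 275762/3975 ≈ 69.374)
F - ((240 + 1549) - 1189) = 275762/3975 - ((240 + 1549) - 1189) = 275762/3975 - (1789 - 1189) = 275762/3975 - 1*600 = 275762/3975 - 600 = -2109238/3975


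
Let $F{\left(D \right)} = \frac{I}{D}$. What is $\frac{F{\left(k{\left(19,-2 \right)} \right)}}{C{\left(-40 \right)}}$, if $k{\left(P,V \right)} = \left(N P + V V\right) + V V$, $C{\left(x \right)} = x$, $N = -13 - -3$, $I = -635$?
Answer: $- \frac{127}{1456} \approx -0.087225$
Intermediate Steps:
$N = -10$ ($N = -13 + 3 = -10$)
$k{\left(P,V \right)} = - 10 P + 2 V^{2}$ ($k{\left(P,V \right)} = \left(- 10 P + V V\right) + V V = \left(- 10 P + V^{2}\right) + V^{2} = \left(V^{2} - 10 P\right) + V^{2} = - 10 P + 2 V^{2}$)
$F{\left(D \right)} = - \frac{635}{D}$
$\frac{F{\left(k{\left(19,-2 \right)} \right)}}{C{\left(-40 \right)}} = \frac{\left(-635\right) \frac{1}{\left(-10\right) 19 + 2 \left(-2\right)^{2}}}{-40} = - \frac{635}{-190 + 2 \cdot 4} \left(- \frac{1}{40}\right) = - \frac{635}{-190 + 8} \left(- \frac{1}{40}\right) = - \frac{635}{-182} \left(- \frac{1}{40}\right) = \left(-635\right) \left(- \frac{1}{182}\right) \left(- \frac{1}{40}\right) = \frac{635}{182} \left(- \frac{1}{40}\right) = - \frac{127}{1456}$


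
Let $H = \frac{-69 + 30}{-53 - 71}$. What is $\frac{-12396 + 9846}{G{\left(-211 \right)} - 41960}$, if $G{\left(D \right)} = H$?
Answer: $\frac{316200}{5203001} \approx 0.060773$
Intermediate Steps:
$H = \frac{39}{124}$ ($H = - \frac{39}{-124} = \left(-39\right) \left(- \frac{1}{124}\right) = \frac{39}{124} \approx 0.31452$)
$G{\left(D \right)} = \frac{39}{124}$
$\frac{-12396 + 9846}{G{\left(-211 \right)} - 41960} = \frac{-12396 + 9846}{\frac{39}{124} - 41960} = - \frac{2550}{- \frac{5203001}{124}} = \left(-2550\right) \left(- \frac{124}{5203001}\right) = \frac{316200}{5203001}$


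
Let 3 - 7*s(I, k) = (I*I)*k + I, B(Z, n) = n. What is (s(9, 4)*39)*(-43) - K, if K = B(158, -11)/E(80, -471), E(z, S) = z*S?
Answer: 20852488723/263760 ≈ 79059.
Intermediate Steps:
E(z, S) = S*z
s(I, k) = 3/7 - I/7 - k*I²/7 (s(I, k) = 3/7 - ((I*I)*k + I)/7 = 3/7 - (I²*k + I)/7 = 3/7 - (k*I² + I)/7 = 3/7 - (I + k*I²)/7 = 3/7 + (-I/7 - k*I²/7) = 3/7 - I/7 - k*I²/7)
K = 11/37680 (K = -11/((-471*80)) = -11/(-37680) = -11*(-1/37680) = 11/37680 ≈ 0.00029193)
(s(9, 4)*39)*(-43) - K = ((3/7 - ⅐*9 - ⅐*4*9²)*39)*(-43) - 1*11/37680 = ((3/7 - 9/7 - ⅐*4*81)*39)*(-43) - 11/37680 = ((3/7 - 9/7 - 324/7)*39)*(-43) - 11/37680 = -330/7*39*(-43) - 11/37680 = -12870/7*(-43) - 11/37680 = 553410/7 - 11/37680 = 20852488723/263760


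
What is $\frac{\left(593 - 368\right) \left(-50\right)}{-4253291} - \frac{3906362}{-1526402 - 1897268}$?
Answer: $\frac{8326705312421}{7280932398985} \approx 1.1436$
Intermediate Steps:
$\frac{\left(593 - 368\right) \left(-50\right)}{-4253291} - \frac{3906362}{-1526402 - 1897268} = 225 \left(-50\right) \left(- \frac{1}{4253291}\right) - \frac{3906362}{-1526402 - 1897268} = \left(-11250\right) \left(- \frac{1}{4253291}\right) - \frac{3906362}{-3423670} = \frac{11250}{4253291} - - \frac{1953181}{1711835} = \frac{11250}{4253291} + \frac{1953181}{1711835} = \frac{8326705312421}{7280932398985}$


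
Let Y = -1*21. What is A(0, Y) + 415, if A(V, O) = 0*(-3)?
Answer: 415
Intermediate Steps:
Y = -21
A(V, O) = 0
A(0, Y) + 415 = 0 + 415 = 415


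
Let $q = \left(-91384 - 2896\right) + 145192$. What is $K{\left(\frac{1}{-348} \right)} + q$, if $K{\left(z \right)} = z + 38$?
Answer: $\frac{17730599}{348} \approx 50950.0$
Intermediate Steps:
$K{\left(z \right)} = 38 + z$
$q = 50912$ ($q = -94280 + 145192 = 50912$)
$K{\left(\frac{1}{-348} \right)} + q = \left(38 + \frac{1}{-348}\right) + 50912 = \left(38 - \frac{1}{348}\right) + 50912 = \frac{13223}{348} + 50912 = \frac{17730599}{348}$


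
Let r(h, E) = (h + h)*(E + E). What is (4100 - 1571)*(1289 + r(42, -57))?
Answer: -20957823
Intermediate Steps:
r(h, E) = 4*E*h (r(h, E) = (2*h)*(2*E) = 4*E*h)
(4100 - 1571)*(1289 + r(42, -57)) = (4100 - 1571)*(1289 + 4*(-57)*42) = 2529*(1289 - 9576) = 2529*(-8287) = -20957823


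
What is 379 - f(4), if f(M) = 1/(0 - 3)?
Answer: 1138/3 ≈ 379.33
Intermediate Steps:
f(M) = -⅓ (f(M) = 1/(-3) = -⅓)
379 - f(4) = 379 - 1*(-⅓) = 379 + ⅓ = 1138/3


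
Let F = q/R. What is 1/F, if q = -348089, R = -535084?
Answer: 535084/348089 ≈ 1.5372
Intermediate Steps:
F = 348089/535084 (F = -348089/(-535084) = -348089*(-1/535084) = 348089/535084 ≈ 0.65053)
1/F = 1/(348089/535084) = 535084/348089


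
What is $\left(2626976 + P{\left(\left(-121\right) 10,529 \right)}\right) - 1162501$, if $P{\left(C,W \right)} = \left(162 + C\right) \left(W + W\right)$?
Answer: $355691$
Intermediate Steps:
$P{\left(C,W \right)} = 2 W \left(162 + C\right)$ ($P{\left(C,W \right)} = \left(162 + C\right) 2 W = 2 W \left(162 + C\right)$)
$\left(2626976 + P{\left(\left(-121\right) 10,529 \right)}\right) - 1162501 = \left(2626976 + 2 \cdot 529 \left(162 - 1210\right)\right) - 1162501 = \left(2626976 + 2 \cdot 529 \left(-1048\right)\right) - 1162501 = \left(2626976 - 1108784\right) - 1162501 = 1518192 - 1162501 = 355691$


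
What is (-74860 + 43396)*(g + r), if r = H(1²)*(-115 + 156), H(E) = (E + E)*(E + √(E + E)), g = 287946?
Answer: -9062512992 - 2580048*√2 ≈ -9.0662e+9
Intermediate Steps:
H(E) = 2*E*(E + √2*√E) (H(E) = (2*E)*(E + √(2*E)) = (2*E)*(E + √2*√E) = 2*E*(E + √2*√E))
r = 82 + 82*√2 (r = (2*(1²)² + 2*√2*(1²)^(3/2))*(-115 + 156) = (2*1² + 2*√2*1^(3/2))*41 = (2*1 + 2*√2*1)*41 = (2 + 2*√2)*41 = 82 + 82*√2 ≈ 197.97)
(-74860 + 43396)*(g + r) = (-74860 + 43396)*(287946 + (82 + 82*√2)) = -31464*(288028 + 82*√2) = -9062512992 - 2580048*√2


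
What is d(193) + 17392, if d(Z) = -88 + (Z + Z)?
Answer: 17690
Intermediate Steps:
d(Z) = -88 + 2*Z
d(193) + 17392 = (-88 + 2*193) + 17392 = (-88 + 386) + 17392 = 298 + 17392 = 17690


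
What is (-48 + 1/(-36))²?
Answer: 2989441/1296 ≈ 2306.7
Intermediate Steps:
(-48 + 1/(-36))² = (-48 - 1/36)² = (-1729/36)² = 2989441/1296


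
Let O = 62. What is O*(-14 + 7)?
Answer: -434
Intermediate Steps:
O*(-14 + 7) = 62*(-14 + 7) = 62*(-7) = -434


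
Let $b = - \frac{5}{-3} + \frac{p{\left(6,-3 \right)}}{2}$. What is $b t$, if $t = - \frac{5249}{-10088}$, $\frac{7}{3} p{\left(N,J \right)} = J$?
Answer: $\frac{225707}{423696} \approx 0.53271$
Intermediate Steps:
$p{\left(N,J \right)} = \frac{3 J}{7}$
$b = \frac{43}{42}$ ($b = - \frac{5}{-3} + \frac{\frac{3}{7} \left(-3\right)}{2} = \left(-5\right) \left(- \frac{1}{3}\right) - \frac{9}{14} = \frac{5}{3} - \frac{9}{14} = \frac{43}{42} \approx 1.0238$)
$t = \frac{5249}{10088}$ ($t = \left(-5249\right) \left(- \frac{1}{10088}\right) = \frac{5249}{10088} \approx 0.52032$)
$b t = \frac{43}{42} \cdot \frac{5249}{10088} = \frac{225707}{423696}$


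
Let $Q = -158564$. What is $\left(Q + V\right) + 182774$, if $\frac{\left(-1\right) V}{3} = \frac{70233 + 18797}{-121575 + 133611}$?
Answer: $\frac{48520745}{2006} \approx 24188.0$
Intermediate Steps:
$V = - \frac{44515}{2006}$ ($V = - 3 \frac{70233 + 18797}{-121575 + 133611} = - 3 \cdot \frac{89030}{12036} = - 3 \cdot 89030 \cdot \frac{1}{12036} = \left(-3\right) \frac{44515}{6018} = - \frac{44515}{2006} \approx -22.191$)
$\left(Q + V\right) + 182774 = \left(-158564 - \frac{44515}{2006}\right) + 182774 = - \frac{318123899}{2006} + 182774 = \frac{48520745}{2006}$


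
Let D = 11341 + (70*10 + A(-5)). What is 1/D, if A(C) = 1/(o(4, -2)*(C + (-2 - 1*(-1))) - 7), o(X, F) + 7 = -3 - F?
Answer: 41/493682 ≈ 8.3049e-5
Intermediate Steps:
o(X, F) = -10 - F (o(X, F) = -7 + (-3 - F) = -10 - F)
A(C) = 1/(1 - 8*C) (A(C) = 1/((-10 - 1*(-2))*(C + (-2 - 1*(-1))) - 7) = 1/((-10 + 2)*(C + (-2 + 1)) - 7) = 1/(-8*(C - 1) - 7) = 1/(-8*(-1 + C) - 7) = 1/((8 - 8*C) - 7) = 1/(1 - 8*C))
D = 493682/41 (D = 11341 + (70*10 - 1/(-1 + 8*(-5))) = 11341 + (700 - 1/(-1 - 40)) = 11341 + (700 - 1/(-41)) = 11341 + (700 - 1*(-1/41)) = 11341 + (700 + 1/41) = 11341 + 28701/41 = 493682/41 ≈ 12041.)
1/D = 1/(493682/41) = 41/493682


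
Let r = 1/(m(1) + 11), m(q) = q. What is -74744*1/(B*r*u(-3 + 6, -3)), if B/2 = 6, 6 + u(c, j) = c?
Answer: 74744/3 ≈ 24915.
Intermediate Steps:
u(c, j) = -6 + c
B = 12 (B = 2*6 = 12)
r = 1/12 (r = 1/(1 + 11) = 1/12 ≈ 0.083333)
-74744*1/(B*r*u(-3 + 6, -3)) = -74744/(-6 + (-3 + 6)) = -74744/(-6 + 3) = -74744/(((1/12)*(-3))*12) = -74744/((-1/4*12)) = -74744/(-3) = -74744*(-1/3) = 74744/3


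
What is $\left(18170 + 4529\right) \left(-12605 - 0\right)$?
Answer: $-286120895$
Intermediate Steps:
$\left(18170 + 4529\right) \left(-12605 - 0\right) = 22699 \left(-12605 + 0\right) = 22699 \left(-12605\right) = -286120895$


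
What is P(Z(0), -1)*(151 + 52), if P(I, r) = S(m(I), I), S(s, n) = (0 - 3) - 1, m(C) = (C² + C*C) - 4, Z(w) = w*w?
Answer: -812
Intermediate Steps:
Z(w) = w²
m(C) = -4 + 2*C² (m(C) = (C² + C²) - 4 = 2*C² - 4 = -4 + 2*C²)
S(s, n) = -4 (S(s, n) = -3 - 1 = -4)
P(I, r) = -4
P(Z(0), -1)*(151 + 52) = -4*(151 + 52) = -4*203 = -812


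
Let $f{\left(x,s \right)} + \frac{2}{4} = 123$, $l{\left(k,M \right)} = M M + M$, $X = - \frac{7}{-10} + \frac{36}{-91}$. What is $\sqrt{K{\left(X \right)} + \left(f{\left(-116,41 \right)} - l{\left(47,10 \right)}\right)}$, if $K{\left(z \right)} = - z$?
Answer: $\frac{\sqrt{2524795}}{455} \approx 3.4922$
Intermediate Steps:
$X = \frac{277}{910}$ ($X = \left(-7\right) \left(- \frac{1}{10}\right) + 36 \left(- \frac{1}{91}\right) = \frac{7}{10} - \frac{36}{91} = \frac{277}{910} \approx 0.3044$)
$l{\left(k,M \right)} = M + M^{2}$ ($l{\left(k,M \right)} = M^{2} + M = M + M^{2}$)
$f{\left(x,s \right)} = \frac{245}{2}$ ($f{\left(x,s \right)} = - \frac{1}{2} + 123 = \frac{245}{2}$)
$\sqrt{K{\left(X \right)} + \left(f{\left(-116,41 \right)} - l{\left(47,10 \right)}\right)} = \sqrt{\left(-1\right) \frac{277}{910} + \left(\frac{245}{2} - 10 \left(1 + 10\right)\right)} = \sqrt{- \frac{277}{910} + \left(\frac{245}{2} - 10 \cdot 11\right)} = \sqrt{- \frac{277}{910} + \left(\frac{245}{2} - 110\right)} = \sqrt{- \frac{277}{910} + \frac{25}{2}} = \sqrt{\frac{5549}{455}} = \frac{\sqrt{2524795}}{455}$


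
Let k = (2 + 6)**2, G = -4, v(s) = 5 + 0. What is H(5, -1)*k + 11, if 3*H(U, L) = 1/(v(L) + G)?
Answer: 97/3 ≈ 32.333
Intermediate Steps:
v(s) = 5
H(U, L) = 1/3 (H(U, L) = 1/(3*(5 - 4)) = (1/3)/1 = (1/3)*1 = 1/3)
k = 64 (k = 8**2 = 64)
H(5, -1)*k + 11 = (1/3)*64 + 11 = 64/3 + 11 = 97/3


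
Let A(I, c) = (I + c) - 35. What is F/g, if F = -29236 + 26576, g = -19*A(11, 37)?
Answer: 140/13 ≈ 10.769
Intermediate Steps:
A(I, c) = -35 + I + c
g = -247 (g = -19*(-35 + 11 + 37) = -19*13 = -247)
F = -2660
F/g = -2660/(-247) = -2660*(-1/247) = 140/13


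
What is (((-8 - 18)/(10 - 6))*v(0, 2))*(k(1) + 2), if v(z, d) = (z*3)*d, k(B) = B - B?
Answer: 0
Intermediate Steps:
k(B) = 0
v(z, d) = 3*d*z (v(z, d) = (3*z)*d = 3*d*z)
(((-8 - 18)/(10 - 6))*v(0, 2))*(k(1) + 2) = (((-8 - 18)/(10 - 6))*(3*2*0))*(0 + 2) = (-26/4*0)*2 = (-26*¼*0)*2 = -13/2*0*2 = 0*2 = 0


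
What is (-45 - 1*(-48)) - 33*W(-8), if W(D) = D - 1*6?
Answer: 465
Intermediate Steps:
W(D) = -6 + D (W(D) = D - 6 = -6 + D)
(-45 - 1*(-48)) - 33*W(-8) = (-45 - 1*(-48)) - 33*(-6 - 8) = (-45 + 48) - 33*(-14) = 3 + 462 = 465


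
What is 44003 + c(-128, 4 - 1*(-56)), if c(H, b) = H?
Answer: 43875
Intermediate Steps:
44003 + c(-128, 4 - 1*(-56)) = 44003 - 128 = 43875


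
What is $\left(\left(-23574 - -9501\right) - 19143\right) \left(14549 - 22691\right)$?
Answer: $270444672$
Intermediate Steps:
$\left(\left(-23574 - -9501\right) - 19143\right) \left(14549 - 22691\right) = \left(\left(-23574 + 9501\right) - 19143\right) \left(-8142\right) = \left(-14073 - 19143\right) \left(-8142\right) = \left(-33216\right) \left(-8142\right) = 270444672$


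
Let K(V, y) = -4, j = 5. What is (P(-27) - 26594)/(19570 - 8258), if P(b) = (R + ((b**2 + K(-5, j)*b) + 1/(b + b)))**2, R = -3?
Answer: 1950603121/32985792 ≈ 59.135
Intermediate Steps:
P(b) = (-3 + b**2 + 1/(2*b) - 4*b)**2 (P(b) = (-3 + ((b**2 - 4*b) + 1/(b + b)))**2 = (-3 + ((b**2 - 4*b) + 1/(2*b)))**2 = (-3 + (b**2 + 1/(2*b) - 4*b))**2 = (-3 + b**2 + 1/(2*b) - 4*b)**2)
(P(-27) - 26594)/(19570 - 8258) = ((1/4)*(1 - 8*(-27)**2 - 6*(-27) + 2*(-27)**3)**2/(-27)**2 - 26594)/(19570 - 8258) = ((1/4)*(1/729)*(1 - 8*729 + 162 + 2*(-19683))**2 - 26594)/11312 = ((1/4)*(1/729)*(1 - 5832 + 162 - 39366)**2 - 26594)*(1/11312) = ((1/4)*(1/729)*(-45035)**2 - 26594)*(1/11312) = ((1/4)*(1/729)*2028151225 - 26594)*(1/11312) = (2028151225/2916 - 26594)*(1/11312) = (1950603121/2916)*(1/11312) = 1950603121/32985792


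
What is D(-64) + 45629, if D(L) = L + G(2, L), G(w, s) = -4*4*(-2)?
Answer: 45597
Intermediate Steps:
G(w, s) = 32 (G(w, s) = -16*(-2) = 32)
D(L) = 32 + L (D(L) = L + 32 = 32 + L)
D(-64) + 45629 = (32 - 64) + 45629 = -32 + 45629 = 45597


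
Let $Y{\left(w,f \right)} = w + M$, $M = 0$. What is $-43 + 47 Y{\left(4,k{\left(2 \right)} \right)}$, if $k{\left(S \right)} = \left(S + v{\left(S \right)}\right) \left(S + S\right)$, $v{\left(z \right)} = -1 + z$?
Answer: $145$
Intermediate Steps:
$k{\left(S \right)} = 2 S \left(-1 + 2 S\right)$ ($k{\left(S \right)} = \left(S + \left(-1 + S\right)\right) \left(S + S\right) = \left(-1 + 2 S\right) 2 S = 2 S \left(-1 + 2 S\right)$)
$Y{\left(w,f \right)} = w$ ($Y{\left(w,f \right)} = w + 0 = w$)
$-43 + 47 Y{\left(4,k{\left(2 \right)} \right)} = -43 + 47 \cdot 4 = -43 + 188 = 145$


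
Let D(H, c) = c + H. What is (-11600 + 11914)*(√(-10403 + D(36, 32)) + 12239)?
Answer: 3843046 + 314*I*√10335 ≈ 3.843e+6 + 31922.0*I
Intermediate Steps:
D(H, c) = H + c
(-11600 + 11914)*(√(-10403 + D(36, 32)) + 12239) = (-11600 + 11914)*(√(-10403 + (36 + 32)) + 12239) = 314*(√(-10403 + 68) + 12239) = 314*(√(-10335) + 12239) = 314*(I*√10335 + 12239) = 314*(12239 + I*√10335) = 3843046 + 314*I*√10335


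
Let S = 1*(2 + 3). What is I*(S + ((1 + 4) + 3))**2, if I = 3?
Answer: 507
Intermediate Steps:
S = 5 (S = 1*5 = 5)
I*(S + ((1 + 4) + 3))**2 = 3*(5 + ((1 + 4) + 3))**2 = 3*(5 + (5 + 3))**2 = 3*(5 + 8)**2 = 3*13**2 = 3*169 = 507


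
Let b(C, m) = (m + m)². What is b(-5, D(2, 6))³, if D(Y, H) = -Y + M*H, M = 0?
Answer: 4096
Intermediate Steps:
D(Y, H) = -Y (D(Y, H) = -Y + 0*H = -Y + 0 = -Y)
b(C, m) = 4*m² (b(C, m) = (2*m)² = 4*m²)
b(-5, D(2, 6))³ = (4*(-1*2)²)³ = (4*(-2)²)³ = (4*4)³ = 16³ = 4096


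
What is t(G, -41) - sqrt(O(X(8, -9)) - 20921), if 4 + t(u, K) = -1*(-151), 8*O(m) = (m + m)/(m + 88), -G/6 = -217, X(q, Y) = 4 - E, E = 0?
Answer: 147 - 3*I*sqrt(4918757)/46 ≈ 147.0 - 144.64*I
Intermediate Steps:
X(q, Y) = 4 (X(q, Y) = 4 - 1*0 = 4 + 0 = 4)
G = 1302 (G = -6*(-217) = 1302)
O(m) = m/(4*(88 + m)) (O(m) = ((m + m)/(m + 88))/8 = ((2*m)/(88 + m))/8 = (2*m/(88 + m))/8 = m/(4*(88 + m)))
t(u, K) = 147 (t(u, K) = -4 - 1*(-151) = -4 + 151 = 147)
t(G, -41) - sqrt(O(X(8, -9)) - 20921) = 147 - sqrt((1/4)*4/(88 + 4) - 20921) = 147 - sqrt((1/4)*4/92 - 20921) = 147 - sqrt((1/4)*4*(1/92) - 20921) = 147 - sqrt(1/92 - 20921) = 147 - sqrt(-1924731/92) = 147 - 3*I*sqrt(4918757)/46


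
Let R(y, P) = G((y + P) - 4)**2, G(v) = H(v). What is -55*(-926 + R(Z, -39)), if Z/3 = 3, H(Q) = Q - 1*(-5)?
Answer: 4675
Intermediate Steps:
H(Q) = 5 + Q (H(Q) = Q + 5 = 5 + Q)
Z = 9 (Z = 3*3 = 9)
G(v) = 5 + v
R(y, P) = (1 + P + y)**2 (R(y, P) = (5 + ((y + P) - 4))**2 = (5 + ((P + y) - 4))**2 = (5 + (-4 + P + y))**2 = (1 + P + y)**2)
-55*(-926 + R(Z, -39)) = -55*(-926 + (1 - 39 + 9)**2) = -55*(-926 + (-29)**2) = -55*(-926 + 841) = -55*(-85) = 4675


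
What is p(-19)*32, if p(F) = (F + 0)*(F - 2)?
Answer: 12768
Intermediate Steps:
p(F) = F*(-2 + F)
p(-19)*32 = -19*(-2 - 19)*32 = -19*(-21)*32 = 399*32 = 12768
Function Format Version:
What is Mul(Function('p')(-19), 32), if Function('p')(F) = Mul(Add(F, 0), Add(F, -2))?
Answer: 12768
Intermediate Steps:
Function('p')(F) = Mul(F, Add(-2, F))
Mul(Function('p')(-19), 32) = Mul(Mul(-19, Add(-2, -19)), 32) = Mul(Mul(-19, -21), 32) = Mul(399, 32) = 12768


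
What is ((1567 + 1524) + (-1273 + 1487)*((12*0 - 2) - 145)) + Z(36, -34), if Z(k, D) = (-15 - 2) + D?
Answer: -28418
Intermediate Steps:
Z(k, D) = -17 + D
((1567 + 1524) + (-1273 + 1487)*((12*0 - 2) - 145)) + Z(36, -34) = ((1567 + 1524) + (-1273 + 1487)*((12*0 - 2) - 145)) + (-17 - 34) = (3091 + 214*((0 - 2) - 145)) - 51 = (3091 + 214*(-2 - 145)) - 51 = (3091 + 214*(-147)) - 51 = (3091 - 31458) - 51 = -28367 - 51 = -28418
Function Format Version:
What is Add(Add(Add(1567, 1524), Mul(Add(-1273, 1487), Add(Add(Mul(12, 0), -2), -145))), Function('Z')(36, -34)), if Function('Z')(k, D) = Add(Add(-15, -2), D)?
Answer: -28418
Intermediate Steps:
Function('Z')(k, D) = Add(-17, D)
Add(Add(Add(1567, 1524), Mul(Add(-1273, 1487), Add(Add(Mul(12, 0), -2), -145))), Function('Z')(36, -34)) = Add(Add(Add(1567, 1524), Mul(Add(-1273, 1487), Add(Add(Mul(12, 0), -2), -145))), Add(-17, -34)) = Add(Add(3091, Mul(214, Add(Add(0, -2), -145))), -51) = Add(Add(3091, Mul(214, Add(-2, -145))), -51) = Add(Add(3091, Mul(214, -147)), -51) = Add(Add(3091, -31458), -51) = Add(-28367, -51) = -28418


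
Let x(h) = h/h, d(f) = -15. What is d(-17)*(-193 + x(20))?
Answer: 2880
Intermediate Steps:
x(h) = 1
d(-17)*(-193 + x(20)) = -15*(-193 + 1) = -15*(-192) = 2880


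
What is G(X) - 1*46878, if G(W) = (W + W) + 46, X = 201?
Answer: -46430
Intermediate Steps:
G(W) = 46 + 2*W (G(W) = 2*W + 46 = 46 + 2*W)
G(X) - 1*46878 = (46 + 2*201) - 1*46878 = (46 + 402) - 46878 = 448 - 46878 = -46430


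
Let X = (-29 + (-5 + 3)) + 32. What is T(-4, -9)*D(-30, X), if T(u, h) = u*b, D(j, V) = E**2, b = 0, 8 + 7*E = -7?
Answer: 0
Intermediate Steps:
E = -15/7 (E = -8/7 + (1/7)*(-7) = -8/7 - 1 = -15/7 ≈ -2.1429)
X = 1 (X = (-29 - 2) + 32 = -31 + 32 = 1)
D(j, V) = 225/49 (D(j, V) = (-15/7)**2 = 225/49)
T(u, h) = 0 (T(u, h) = u*0 = 0)
T(-4, -9)*D(-30, X) = 0*(225/49) = 0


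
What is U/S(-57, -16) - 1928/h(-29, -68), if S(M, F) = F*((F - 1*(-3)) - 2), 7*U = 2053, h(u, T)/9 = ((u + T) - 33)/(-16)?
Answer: -1647421/65520 ≈ -25.144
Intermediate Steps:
h(u, T) = 297/16 - 9*T/16 - 9*u/16 (h(u, T) = 9*(((u + T) - 33)/(-16)) = 9*(((T + u) - 33)*(-1/16)) = 9*((-33 + T + u)*(-1/16)) = 9*(33/16 - T/16 - u/16) = 297/16 - 9*T/16 - 9*u/16)
U = 2053/7 (U = (1/7)*2053 = 2053/7 ≈ 293.29)
S(M, F) = F*(1 + F) (S(M, F) = F*((F + 3) - 2) = F*((3 + F) - 2) = F*(1 + F))
U/S(-57, -16) - 1928/h(-29, -68) = 2053/(7*((-16*(1 - 16)))) - 1928/(297/16 - 9/16*(-68) - 9/16*(-29)) = 2053/(7*((-16*(-15)))) - 1928/(297/16 + 153/4 + 261/16) = (2053/7)/240 - 1928/585/8 = (2053/7)*(1/240) - 1928*8/585 = 2053/1680 - 15424/585 = -1647421/65520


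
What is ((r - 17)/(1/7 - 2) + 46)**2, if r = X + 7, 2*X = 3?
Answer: 1729225/676 ≈ 2558.0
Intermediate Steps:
X = 3/2 (X = (1/2)*3 = 3/2 ≈ 1.5000)
r = 17/2 (r = 3/2 + 7 = 17/2 ≈ 8.5000)
((r - 17)/(1/7 - 2) + 46)**2 = ((17/2 - 17)/(1/7 - 2) + 46)**2 = (-17/(2*(1/7 - 2)) + 46)**2 = (-17/(2*(-13/7)) + 46)**2 = (-17/2*(-7/13) + 46)**2 = (119/26 + 46)**2 = (1315/26)**2 = 1729225/676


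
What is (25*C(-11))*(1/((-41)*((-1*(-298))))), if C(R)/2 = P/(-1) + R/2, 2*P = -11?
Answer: 0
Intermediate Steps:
P = -11/2 (P = (1/2)*(-11) = -11/2 ≈ -5.5000)
C(R) = 11 + R (C(R) = 2*(-11/2/(-1) + R/2) = 2*(-11/2*(-1) + R*(1/2)) = 2*(11/2 + R/2) = 11 + R)
(25*C(-11))*(1/((-41)*((-1*(-298))))) = (25*(11 - 11))*(1/((-41)*((-1*(-298))))) = (25*0)*(-1/41/298) = 0*(-1/41*1/298) = 0*(-1/12218) = 0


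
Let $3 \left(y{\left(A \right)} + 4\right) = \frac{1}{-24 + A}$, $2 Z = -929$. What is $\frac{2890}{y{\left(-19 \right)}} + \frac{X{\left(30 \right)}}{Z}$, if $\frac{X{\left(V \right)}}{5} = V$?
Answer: $- \frac{346495590}{480293} \approx -721.43$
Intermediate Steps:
$Z = - \frac{929}{2}$ ($Z = \frac{1}{2} \left(-929\right) = - \frac{929}{2} \approx -464.5$)
$X{\left(V \right)} = 5 V$
$y{\left(A \right)} = -4 + \frac{1}{3 \left(-24 + A\right)}$
$\frac{2890}{y{\left(-19 \right)}} + \frac{X{\left(30 \right)}}{Z} = \frac{2890}{\frac{1}{3} \frac{1}{-24 - 19} \left(289 - -228\right)} + \frac{5 \cdot 30}{- \frac{929}{2}} = \frac{2890}{\frac{1}{3} \frac{1}{-43} \left(289 + 228\right)} + 150 \left(- \frac{2}{929}\right) = \frac{2890}{\frac{1}{3} \left(- \frac{1}{43}\right) 517} - \frac{300}{929} = \frac{2890}{- \frac{517}{129}} - \frac{300}{929} = 2890 \left(- \frac{129}{517}\right) - \frac{300}{929} = - \frac{372810}{517} - \frac{300}{929} = - \frac{346495590}{480293}$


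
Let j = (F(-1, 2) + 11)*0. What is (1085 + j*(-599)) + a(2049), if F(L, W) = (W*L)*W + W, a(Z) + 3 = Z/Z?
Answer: 1083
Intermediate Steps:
a(Z) = -2 (a(Z) = -3 + Z/Z = -3 + 1 = -2)
F(L, W) = W + L*W² (F(L, W) = (L*W)*W + W = L*W² + W = W + L*W²)
j = 0 (j = (2*(1 - 1*2) + 11)*0 = (2*(1 - 2) + 11)*0 = (2*(-1) + 11)*0 = (-2 + 11)*0 = 9*0 = 0)
(1085 + j*(-599)) + a(2049) = (1085 + 0*(-599)) - 2 = (1085 + 0) - 2 = 1085 - 2 = 1083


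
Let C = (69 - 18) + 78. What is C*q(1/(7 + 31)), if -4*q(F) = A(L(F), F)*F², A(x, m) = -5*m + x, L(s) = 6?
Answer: -28767/219488 ≈ -0.13106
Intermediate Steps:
C = 129 (C = 51 + 78 = 129)
A(x, m) = x - 5*m
q(F) = -F²*(6 - 5*F)/4 (q(F) = -(6 - 5*F)*F²/4 = -F²*(6 - 5*F)/4)
C*q(1/(7 + 31)) = 129*((1/(7 + 31))²*(-6 + 5/(7 + 31))/4) = 129*((1/38)²*(-6 + 5/38)/4) = 129*((1/38)²*(-6 + 5*(1/38))/4) = 129*((¼)*(1/1444)*(-6 + 5/38)) = 129*((¼)*(1/1444)*(-223/38)) = 129*(-223/219488) = -28767/219488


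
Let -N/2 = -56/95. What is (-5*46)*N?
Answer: -5152/19 ≈ -271.16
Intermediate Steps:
N = 112/95 (N = -(-112)/95 = -2*(-56/95) = 112/95 ≈ 1.1789)
(-5*46)*N = -5*46*(112/95) = -230*112/95 = -5152/19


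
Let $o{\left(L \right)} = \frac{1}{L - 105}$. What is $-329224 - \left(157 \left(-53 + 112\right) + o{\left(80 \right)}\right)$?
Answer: $- \frac{8462174}{25} \approx -3.3849 \cdot 10^{5}$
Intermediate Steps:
$o{\left(L \right)} = \frac{1}{-105 + L}$
$-329224 - \left(157 \left(-53 + 112\right) + o{\left(80 \right)}\right) = -329224 - \left(\frac{1}{-105 + 80} + 157 \left(-53 + 112\right)\right) = -329224 - \frac{231574}{25} = - \frac{8462174}{25}$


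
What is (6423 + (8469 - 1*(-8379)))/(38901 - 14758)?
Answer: 23271/24143 ≈ 0.96388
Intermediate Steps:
(6423 + (8469 - 1*(-8379)))/(38901 - 14758) = (6423 + (8469 + 8379))/24143 = (6423 + 16848)*(1/24143) = 23271*(1/24143) = 23271/24143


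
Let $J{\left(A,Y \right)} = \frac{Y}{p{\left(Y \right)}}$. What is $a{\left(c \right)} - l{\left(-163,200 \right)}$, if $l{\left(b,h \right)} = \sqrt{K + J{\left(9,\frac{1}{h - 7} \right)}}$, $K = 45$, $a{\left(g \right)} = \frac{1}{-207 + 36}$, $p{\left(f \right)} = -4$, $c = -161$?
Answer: $- \frac{1}{171} - \frac{\sqrt{6704627}}{386} \approx -6.714$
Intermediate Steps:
$a{\left(g \right)} = - \frac{1}{171}$ ($a{\left(g \right)} = \frac{1}{-171} = - \frac{1}{171}$)
$J{\left(A,Y \right)} = - \frac{Y}{4}$ ($J{\left(A,Y \right)} = \frac{Y}{-4} = Y \left(- \frac{1}{4}\right) = - \frac{Y}{4}$)
$l{\left(b,h \right)} = \sqrt{45 - \frac{1}{4 \left(-7 + h\right)}}$ ($l{\left(b,h \right)} = \sqrt{45 - \frac{1}{4 \left(h - 7\right)}} = \sqrt{45 - \frac{1}{4 \left(-7 + h\right)}}$)
$a{\left(c \right)} - l{\left(-163,200 \right)} = - \frac{1}{171} - \frac{\sqrt{\frac{-1261 + 180 \cdot 200}{-7 + 200}}}{2} = - \frac{1}{171} - \frac{\sqrt{\frac{-1261 + 36000}{193}}}{2} = - \frac{1}{171} - \frac{\sqrt{\frac{1}{193} \cdot 34739}}{2} = - \frac{1}{171} - \frac{\sqrt{\frac{34739}{193}}}{2} = - \frac{1}{171} - \frac{\frac{1}{193} \sqrt{6704627}}{2} = - \frac{1}{171} - \frac{\sqrt{6704627}}{386}$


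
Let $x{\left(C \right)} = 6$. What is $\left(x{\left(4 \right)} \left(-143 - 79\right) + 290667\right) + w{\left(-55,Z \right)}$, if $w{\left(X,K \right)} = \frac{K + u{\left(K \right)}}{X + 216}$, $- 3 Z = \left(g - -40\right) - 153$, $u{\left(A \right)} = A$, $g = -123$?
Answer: $\frac{139749277}{483} \approx 2.8934 \cdot 10^{5}$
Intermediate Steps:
$Z = \frac{236}{3}$ ($Z = - \frac{\left(-123 - -40\right) - 153}{3} = - \frac{\left(-123 + 40\right) - 153}{3} = - \frac{-83 - 153}{3} = \left(- \frac{1}{3}\right) \left(-236\right) = \frac{236}{3} \approx 78.667$)
$w{\left(X,K \right)} = \frac{2 K}{216 + X}$ ($w{\left(X,K \right)} = \frac{K + K}{X + 216} = \frac{2 K}{216 + X}$)
$\left(x{\left(4 \right)} \left(-143 - 79\right) + 290667\right) + w{\left(-55,Z \right)} = \left(6 \left(-143 - 79\right) + 290667\right) + 2 \cdot \frac{236}{3} \frac{1}{216 - 55} = \left(6 \left(-222\right) + 290667\right) + 2 \cdot \frac{236}{3} \cdot \frac{1}{161} = \left(-1332 + 290667\right) + 2 \cdot \frac{236}{3} \cdot \frac{1}{161} = 289335 + \frac{472}{483} = \frac{139749277}{483}$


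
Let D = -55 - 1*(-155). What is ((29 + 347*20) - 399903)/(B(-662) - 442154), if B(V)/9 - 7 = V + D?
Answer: 392934/447149 ≈ 0.87875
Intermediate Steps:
D = 100 (D = -55 + 155 = 100)
B(V) = 963 + 9*V (B(V) = 63 + 9*(V + 100) = 63 + 9*(100 + V) = 63 + (900 + 9*V) = 963 + 9*V)
((29 + 347*20) - 399903)/(B(-662) - 442154) = ((29 + 347*20) - 399903)/((963 + 9*(-662)) - 442154) = ((29 + 6940) - 399903)/((963 - 5958) - 442154) = (6969 - 399903)/(-4995 - 442154) = -392934/(-447149) = -392934*(-1/447149) = 392934/447149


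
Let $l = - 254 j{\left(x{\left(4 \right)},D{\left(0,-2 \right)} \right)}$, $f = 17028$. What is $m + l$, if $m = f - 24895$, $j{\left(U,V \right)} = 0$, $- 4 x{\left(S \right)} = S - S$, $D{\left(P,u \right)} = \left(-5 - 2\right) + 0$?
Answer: $-7867$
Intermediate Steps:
$D{\left(P,u \right)} = -7$ ($D{\left(P,u \right)} = -7 + 0 = -7$)
$x{\left(S \right)} = 0$ ($x{\left(S \right)} = - \frac{S - S}{4} = \left(- \frac{1}{4}\right) 0 = 0$)
$m = -7867$ ($m = 17028 - 24895 = -7867$)
$l = 0$ ($l = \left(-254\right) 0 = 0$)
$m + l = -7867 + 0 = -7867$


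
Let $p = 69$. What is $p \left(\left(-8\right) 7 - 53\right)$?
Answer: $-7521$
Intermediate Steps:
$p \left(\left(-8\right) 7 - 53\right) = 69 \left(\left(-8\right) 7 - 53\right) = 69 \left(-56 - 53\right) = 69 \left(-109\right) = -7521$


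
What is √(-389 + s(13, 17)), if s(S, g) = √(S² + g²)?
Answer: √(-389 + √458) ≈ 19.173*I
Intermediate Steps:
√(-389 + s(13, 17)) = √(-389 + √(13² + 17²)) = √(-389 + √(169 + 289)) = √(-389 + √458)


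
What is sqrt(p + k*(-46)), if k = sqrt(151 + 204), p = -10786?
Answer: sqrt(-10786 - 46*sqrt(355)) ≈ 107.95*I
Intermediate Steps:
k = sqrt(355) ≈ 18.841
sqrt(p + k*(-46)) = sqrt(-10786 + sqrt(355)*(-46)) = sqrt(-10786 - 46*sqrt(355))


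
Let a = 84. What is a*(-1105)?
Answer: -92820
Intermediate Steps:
a*(-1105) = 84*(-1105) = -92820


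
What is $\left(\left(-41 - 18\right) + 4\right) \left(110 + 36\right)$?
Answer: $-8030$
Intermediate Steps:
$\left(\left(-41 - 18\right) + 4\right) \left(110 + 36\right) = \left(-59 + 4\right) 146 = \left(-55\right) 146 = -8030$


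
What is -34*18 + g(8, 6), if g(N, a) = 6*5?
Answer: -582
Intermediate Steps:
g(N, a) = 30
-34*18 + g(8, 6) = -34*18 + 30 = -612 + 30 = -582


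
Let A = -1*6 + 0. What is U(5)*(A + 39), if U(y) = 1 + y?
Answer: 198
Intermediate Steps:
A = -6 (A = -6 + 0 = -6)
U(5)*(A + 39) = (1 + 5)*(-6 + 39) = 6*33 = 198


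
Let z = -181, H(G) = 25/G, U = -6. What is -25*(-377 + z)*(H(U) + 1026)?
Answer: 14254575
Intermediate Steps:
-25*(-377 + z)*(H(U) + 1026) = -25*(-377 - 181)*(25/(-6) + 1026) = -(-13950)*(25*(-⅙) + 1026) = -(-13950)*(-25/6 + 1026) = -(-13950)*6131/6 = -25*(-570183) = 14254575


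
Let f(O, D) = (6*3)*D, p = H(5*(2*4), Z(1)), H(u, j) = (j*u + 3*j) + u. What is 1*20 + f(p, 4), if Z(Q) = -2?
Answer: 92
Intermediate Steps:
H(u, j) = u + 3*j + j*u (H(u, j) = (3*j + j*u) + u = u + 3*j + j*u)
p = -46 (p = 5*(2*4) + 3*(-2) - 10*2*4 = 5*8 - 6 - 10*8 = 40 - 6 - 2*40 = 40 - 6 - 80 = -46)
f(O, D) = 18*D
1*20 + f(p, 4) = 1*20 + 18*4 = 20 + 72 = 92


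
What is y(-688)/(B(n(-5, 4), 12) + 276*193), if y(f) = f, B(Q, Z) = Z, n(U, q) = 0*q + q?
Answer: -43/3330 ≈ -0.012913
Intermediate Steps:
n(U, q) = q (n(U, q) = 0 + q = q)
y(-688)/(B(n(-5, 4), 12) + 276*193) = -688/(12 + 276*193) = -688/(12 + 53268) = -688/53280 = -688*1/53280 = -43/3330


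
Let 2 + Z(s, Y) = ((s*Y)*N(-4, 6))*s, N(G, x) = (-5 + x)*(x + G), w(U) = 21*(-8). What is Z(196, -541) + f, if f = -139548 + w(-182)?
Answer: -41705830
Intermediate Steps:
w(U) = -168
N(G, x) = (-5 + x)*(G + x)
Z(s, Y) = -2 + 2*Y*s² (Z(s, Y) = -2 + ((s*Y)*(6² - 5*(-4) - 5*6 - 4*6))*s = -2 + ((Y*s)*(36 + 20 - 30 - 24))*s = -2 + ((Y*s)*2)*s = -2 + (2*Y*s)*s = -2 + 2*Y*s²)
f = -139716 (f = -139548 - 168 = -139716)
Z(196, -541) + f = (-2 + 2*(-541)*196²) - 139716 = (-2 + 2*(-541)*38416) - 139716 = (-2 - 41566112) - 139716 = -41566114 - 139716 = -41705830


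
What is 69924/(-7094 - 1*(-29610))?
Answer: 17481/5629 ≈ 3.1055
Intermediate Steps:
69924/(-7094 - 1*(-29610)) = 69924/(-7094 + 29610) = 69924/22516 = 69924*(1/22516) = 17481/5629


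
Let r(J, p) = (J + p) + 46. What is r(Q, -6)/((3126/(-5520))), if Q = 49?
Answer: -81880/521 ≈ -157.16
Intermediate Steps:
r(J, p) = 46 + J + p
r(Q, -6)/((3126/(-5520))) = (46 + 49 - 6)/((3126/(-5520))) = 89/((3126*(-1/5520))) = 89/(-521/920) = 89*(-920/521) = -81880/521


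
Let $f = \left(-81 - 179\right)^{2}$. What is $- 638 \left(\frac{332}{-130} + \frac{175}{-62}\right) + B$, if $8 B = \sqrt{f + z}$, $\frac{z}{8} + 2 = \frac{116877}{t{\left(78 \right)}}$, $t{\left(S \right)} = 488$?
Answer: $\frac{6911773}{2015} + \frac{\sqrt{258609561}}{488} \approx 3463.1$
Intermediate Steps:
$f = 67600$ ($f = \left(-260\right)^{2} = 67600$)
$z = \frac{115901}{61}$ ($z = -16 + 8 \cdot \frac{116877}{488} = -16 + \frac{116877}{61} = \frac{115901}{61} \approx 1900.0$)
$B = \frac{\sqrt{258609561}}{488}$ ($B = \frac{\sqrt{67600 + \frac{115901}{61}}}{8} = \frac{\sqrt{\frac{4239501}{61}}}{8} = \frac{\frac{1}{61} \sqrt{258609561}}{8} = \frac{\sqrt{258609561}}{488} \approx 32.954$)
$- 638 \left(\frac{332}{-130} + \frac{175}{-62}\right) + B = - 638 \left(\frac{332}{-130} + \frac{175}{-62}\right) + \frac{\sqrt{258609561}}{488} = - 638 \left(332 \left(- \frac{1}{130}\right) + 175 \left(- \frac{1}{62}\right)\right) + \frac{\sqrt{258609561}}{488} = - 638 \left(- \frac{166}{65} - \frac{175}{62}\right) + \frac{\sqrt{258609561}}{488} = \left(-638\right) \left(- \frac{21667}{4030}\right) + \frac{\sqrt{258609561}}{488} = \frac{6911773}{2015} + \frac{\sqrt{258609561}}{488}$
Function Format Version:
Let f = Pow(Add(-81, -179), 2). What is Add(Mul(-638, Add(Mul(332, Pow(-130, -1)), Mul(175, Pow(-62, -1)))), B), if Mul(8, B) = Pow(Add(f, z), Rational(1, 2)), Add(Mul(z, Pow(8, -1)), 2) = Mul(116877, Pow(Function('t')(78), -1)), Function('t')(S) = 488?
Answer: Add(Rational(6911773, 2015), Mul(Rational(1, 488), Pow(258609561, Rational(1, 2)))) ≈ 3463.1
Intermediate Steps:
f = 67600 (f = Pow(-260, 2) = 67600)
z = Rational(115901, 61) (z = Add(-16, Mul(8, Mul(116877, Pow(488, -1)))) = Add(-16, Mul(8, Mul(116877, Rational(1, 488)))) = Add(-16, Mul(8, Rational(116877, 488))) = Add(-16, Rational(116877, 61)) = Rational(115901, 61) ≈ 1900.0)
B = Mul(Rational(1, 488), Pow(258609561, Rational(1, 2))) (B = Mul(Rational(1, 8), Pow(Add(67600, Rational(115901, 61)), Rational(1, 2))) = Mul(Rational(1, 8), Pow(Rational(4239501, 61), Rational(1, 2))) = Mul(Rational(1, 8), Mul(Rational(1, 61), Pow(258609561, Rational(1, 2)))) = Mul(Rational(1, 488), Pow(258609561, Rational(1, 2))) ≈ 32.954)
Add(Mul(-638, Add(Mul(332, Pow(-130, -1)), Mul(175, Pow(-62, -1)))), B) = Add(Mul(-638, Add(Mul(332, Pow(-130, -1)), Mul(175, Pow(-62, -1)))), Mul(Rational(1, 488), Pow(258609561, Rational(1, 2)))) = Add(Mul(-638, Add(Mul(332, Rational(-1, 130)), Mul(175, Rational(-1, 62)))), Mul(Rational(1, 488), Pow(258609561, Rational(1, 2)))) = Add(Mul(-638, Add(Rational(-166, 65), Rational(-175, 62))), Mul(Rational(1, 488), Pow(258609561, Rational(1, 2)))) = Add(Mul(-638, Rational(-21667, 4030)), Mul(Rational(1, 488), Pow(258609561, Rational(1, 2)))) = Add(Rational(6911773, 2015), Mul(Rational(1, 488), Pow(258609561, Rational(1, 2))))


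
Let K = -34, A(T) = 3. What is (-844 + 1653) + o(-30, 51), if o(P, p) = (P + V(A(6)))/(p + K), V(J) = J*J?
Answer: 13732/17 ≈ 807.76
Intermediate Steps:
V(J) = J**2
o(P, p) = (9 + P)/(-34 + p) (o(P, p) = (P + 3**2)/(p - 34) = (P + 9)/(-34 + p) = (9 + P)/(-34 + p))
(-844 + 1653) + o(-30, 51) = (-844 + 1653) + (9 - 30)/(-34 + 51) = 809 - 21/17 = 13732/17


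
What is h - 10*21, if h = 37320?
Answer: 37110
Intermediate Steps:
h - 10*21 = 37320 - 10*21 = 37320 - 1*210 = 37320 - 210 = 37110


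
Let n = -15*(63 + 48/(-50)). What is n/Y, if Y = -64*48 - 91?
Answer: 4653/15815 ≈ 0.29421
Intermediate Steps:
n = -4653/5 (n = -15*(63 + 48*(-1/50)) = -15*(63 - 24/25) = -15*1551/25 = -4653/5 ≈ -930.60)
Y = -3163 (Y = -3072 - 91 = -3163)
n/Y = -4653/5/(-3163) = -4653/5*(-1/3163) = 4653/15815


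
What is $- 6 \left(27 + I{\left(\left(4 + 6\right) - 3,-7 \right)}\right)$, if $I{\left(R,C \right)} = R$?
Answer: $-204$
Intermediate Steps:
$- 6 \left(27 + I{\left(\left(4 + 6\right) - 3,-7 \right)}\right) = - 6 \left(27 + \left(\left(4 + 6\right) - 3\right)\right) = - 6 \left(27 + \left(10 - 3\right)\right) = - 6 \left(27 + 7\right) = \left(-6\right) 34 = -204$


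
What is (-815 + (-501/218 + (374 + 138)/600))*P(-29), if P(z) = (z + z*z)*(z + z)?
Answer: 314339261404/8175 ≈ 3.8451e+7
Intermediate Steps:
P(z) = 2*z*(z + z²) (P(z) = (z + z²)*(2*z) = 2*z*(z + z²))
(-815 + (-501/218 + (374 + 138)/600))*P(-29) = (-815 + (-501/218 + (374 + 138)/600))*(2*(-29)²*(1 - 29)) = (-815 + (-501*1/218 + 512*(1/600)))*(2*841*(-28)) = (-815 + (-501/218 + 64/75))*(-47096) = (-815 - 23623/16350)*(-47096) = -13348873/16350*(-47096) = 314339261404/8175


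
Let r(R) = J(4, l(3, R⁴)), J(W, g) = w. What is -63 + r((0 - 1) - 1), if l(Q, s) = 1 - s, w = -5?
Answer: -68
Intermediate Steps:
J(W, g) = -5
r(R) = -5
-63 + r((0 - 1) - 1) = -63 - 5 = -68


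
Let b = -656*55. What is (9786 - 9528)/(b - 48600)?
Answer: -129/42340 ≈ -0.0030468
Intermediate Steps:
b = -36080
(9786 - 9528)/(b - 48600) = (9786 - 9528)/(-36080 - 48600) = 258/(-84680) = 258*(-1/84680) = -129/42340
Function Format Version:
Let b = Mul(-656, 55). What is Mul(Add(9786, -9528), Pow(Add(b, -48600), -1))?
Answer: Rational(-129, 42340) ≈ -0.0030468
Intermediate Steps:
b = -36080
Mul(Add(9786, -9528), Pow(Add(b, -48600), -1)) = Mul(Add(9786, -9528), Pow(Add(-36080, -48600), -1)) = Mul(258, Pow(-84680, -1)) = Mul(258, Rational(-1, 84680)) = Rational(-129, 42340)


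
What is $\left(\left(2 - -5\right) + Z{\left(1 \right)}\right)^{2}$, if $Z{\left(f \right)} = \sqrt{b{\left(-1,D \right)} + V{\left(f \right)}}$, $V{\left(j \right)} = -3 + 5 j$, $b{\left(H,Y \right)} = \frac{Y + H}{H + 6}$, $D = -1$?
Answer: $\frac{253}{5} + \frac{28 \sqrt{10}}{5} \approx 68.309$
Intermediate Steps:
$b{\left(H,Y \right)} = \frac{H + Y}{6 + H}$
$Z{\left(f \right)} = \sqrt{- \frac{17}{5} + 5 f}$ ($Z{\left(f \right)} = \sqrt{\frac{-1 - 1}{6 - 1} + \left(-3 + 5 f\right)} = \sqrt{\frac{1}{5} \left(-2\right) + \left(-3 + 5 f\right)} = \sqrt{- \frac{2}{5} + \left(-3 + 5 f\right)} = \sqrt{- \frac{17}{5} + 5 f}$)
$\left(\left(2 - -5\right) + Z{\left(1 \right)}\right)^{2} = \left(\left(2 - -5\right) + \frac{\sqrt{-85 + 125 \cdot 1}}{5}\right)^{2} = \left(\left(2 + 5\right) + \frac{\sqrt{-85 + 125}}{5}\right)^{2} = \left(7 + \frac{\sqrt{40}}{5}\right)^{2} = \left(7 + \frac{2 \sqrt{10}}{5}\right)^{2}$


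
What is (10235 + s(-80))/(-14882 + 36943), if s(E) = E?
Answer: 10155/22061 ≈ 0.46031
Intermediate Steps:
(10235 + s(-80))/(-14882 + 36943) = (10235 - 80)/(-14882 + 36943) = 10155/22061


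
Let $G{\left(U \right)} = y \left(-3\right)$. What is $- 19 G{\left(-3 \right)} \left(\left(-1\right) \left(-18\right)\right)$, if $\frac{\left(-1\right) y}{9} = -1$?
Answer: $9234$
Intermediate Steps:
$y = 9$ ($y = \left(-9\right) \left(-1\right) = 9$)
$G{\left(U \right)} = -27$ ($G{\left(U \right)} = 9 \left(-3\right) = -27$)
$- 19 G{\left(-3 \right)} \left(\left(-1\right) \left(-18\right)\right) = \left(-19\right) \left(-27\right) \left(\left(-1\right) \left(-18\right)\right) = 513 \cdot 18 = 9234$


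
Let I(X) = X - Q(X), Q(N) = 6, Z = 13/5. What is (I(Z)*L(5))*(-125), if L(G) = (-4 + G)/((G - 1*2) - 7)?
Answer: -425/4 ≈ -106.25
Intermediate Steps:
Z = 13/5 (Z = 13*(⅕) = 13/5 ≈ 2.6000)
L(G) = (-4 + G)/(-9 + G) (L(G) = (-4 + G)/((G - 2) - 7) = (-4 + G)/((-2 + G) - 7) = (-4 + G)/(-9 + G))
I(X) = -6 + X (I(X) = X - 1*6 = X - 6 = -6 + X)
(I(Z)*L(5))*(-125) = ((-6 + 13/5)*((-4 + 5)/(-9 + 5)))*(-125) = -17/(5*(-4))*(-125) = -(-17)/20*(-125) = -17/5*(-¼)*(-125) = (17/20)*(-125) = -425/4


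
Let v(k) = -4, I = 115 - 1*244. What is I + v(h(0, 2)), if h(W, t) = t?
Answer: -133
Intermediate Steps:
I = -129 (I = 115 - 244 = -129)
I + v(h(0, 2)) = -129 - 4 = -133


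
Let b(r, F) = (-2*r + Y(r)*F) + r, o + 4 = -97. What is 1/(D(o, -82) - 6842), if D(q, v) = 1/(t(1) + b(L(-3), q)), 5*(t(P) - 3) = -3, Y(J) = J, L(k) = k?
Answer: -1542/10550359 ≈ -0.00014616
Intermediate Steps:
o = -101 (o = -4 - 97 = -101)
t(P) = 12/5 (t(P) = 3 + (1/5)*(-3) = 3 - 3/5 = 12/5)
b(r, F) = -r + F*r (b(r, F) = (-2*r + r*F) + r = (-2*r + F*r) + r = -r + F*r)
D(q, v) = 1/(27/5 - 3*q) (D(q, v) = 1/(12/5 - 3*(-1 + q)) = 1/(12/5 + (3 - 3*q)) = 1/(27/5 - 3*q))
1/(D(o, -82) - 6842) = 1/(5/(3*(9 - 5*(-101))) - 6842) = 1/(5/(3*(9 + 505)) - 6842) = 1/((5/3)/514 - 6842) = 1/((5/3)*(1/514) - 6842) = 1/(5/1542 - 6842) = 1/(-10550359/1542) = -1542/10550359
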